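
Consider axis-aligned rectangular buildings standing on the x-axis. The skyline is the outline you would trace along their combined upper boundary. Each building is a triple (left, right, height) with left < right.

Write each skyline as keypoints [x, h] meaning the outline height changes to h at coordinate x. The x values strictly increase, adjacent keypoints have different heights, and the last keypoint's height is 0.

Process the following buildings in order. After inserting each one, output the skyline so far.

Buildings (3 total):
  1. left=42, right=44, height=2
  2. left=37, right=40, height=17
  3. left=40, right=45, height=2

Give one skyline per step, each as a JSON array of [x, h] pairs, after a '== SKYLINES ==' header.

== SKYLINES ==
[[42,2],[44,0]]
[[37,17],[40,0],[42,2],[44,0]]
[[37,17],[40,2],[45,0]]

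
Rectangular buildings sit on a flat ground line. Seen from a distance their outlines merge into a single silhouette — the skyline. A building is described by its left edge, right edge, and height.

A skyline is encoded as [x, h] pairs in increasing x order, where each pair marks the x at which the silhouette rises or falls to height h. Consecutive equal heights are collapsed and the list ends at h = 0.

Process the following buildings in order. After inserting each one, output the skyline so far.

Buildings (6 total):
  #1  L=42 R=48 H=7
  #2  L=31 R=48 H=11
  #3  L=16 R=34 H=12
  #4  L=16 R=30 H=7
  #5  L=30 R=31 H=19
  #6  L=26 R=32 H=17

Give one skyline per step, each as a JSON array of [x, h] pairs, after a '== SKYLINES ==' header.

== SKYLINES ==
[[42,7],[48,0]]
[[31,11],[48,0]]
[[16,12],[34,11],[48,0]]
[[16,12],[34,11],[48,0]]
[[16,12],[30,19],[31,12],[34,11],[48,0]]
[[16,12],[26,17],[30,19],[31,17],[32,12],[34,11],[48,0]]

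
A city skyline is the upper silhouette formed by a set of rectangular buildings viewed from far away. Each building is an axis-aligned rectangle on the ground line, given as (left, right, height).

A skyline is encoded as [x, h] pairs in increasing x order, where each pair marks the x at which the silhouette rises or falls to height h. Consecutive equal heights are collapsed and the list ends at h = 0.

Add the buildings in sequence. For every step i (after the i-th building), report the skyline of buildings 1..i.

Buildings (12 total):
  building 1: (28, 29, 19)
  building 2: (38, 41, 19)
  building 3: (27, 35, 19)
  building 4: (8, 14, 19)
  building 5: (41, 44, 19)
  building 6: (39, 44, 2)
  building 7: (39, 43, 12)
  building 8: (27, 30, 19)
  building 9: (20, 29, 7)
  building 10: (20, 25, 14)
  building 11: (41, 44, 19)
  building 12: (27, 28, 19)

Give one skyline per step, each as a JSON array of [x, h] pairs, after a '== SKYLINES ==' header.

== SKYLINES ==
[[28,19],[29,0]]
[[28,19],[29,0],[38,19],[41,0]]
[[27,19],[35,0],[38,19],[41,0]]
[[8,19],[14,0],[27,19],[35,0],[38,19],[41,0]]
[[8,19],[14,0],[27,19],[35,0],[38,19],[44,0]]
[[8,19],[14,0],[27,19],[35,0],[38,19],[44,0]]
[[8,19],[14,0],[27,19],[35,0],[38,19],[44,0]]
[[8,19],[14,0],[27,19],[35,0],[38,19],[44,0]]
[[8,19],[14,0],[20,7],[27,19],[35,0],[38,19],[44,0]]
[[8,19],[14,0],[20,14],[25,7],[27,19],[35,0],[38,19],[44,0]]
[[8,19],[14,0],[20,14],[25,7],[27,19],[35,0],[38,19],[44,0]]
[[8,19],[14,0],[20,14],[25,7],[27,19],[35,0],[38,19],[44,0]]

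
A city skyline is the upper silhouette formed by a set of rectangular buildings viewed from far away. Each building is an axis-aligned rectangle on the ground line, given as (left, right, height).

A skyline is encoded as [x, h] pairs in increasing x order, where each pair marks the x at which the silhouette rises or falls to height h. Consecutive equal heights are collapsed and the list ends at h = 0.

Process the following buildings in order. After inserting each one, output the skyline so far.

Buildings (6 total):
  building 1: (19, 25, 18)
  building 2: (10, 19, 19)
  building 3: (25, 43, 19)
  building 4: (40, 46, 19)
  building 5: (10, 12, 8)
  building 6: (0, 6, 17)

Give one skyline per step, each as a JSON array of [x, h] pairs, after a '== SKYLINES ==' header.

== SKYLINES ==
[[19,18],[25,0]]
[[10,19],[19,18],[25,0]]
[[10,19],[19,18],[25,19],[43,0]]
[[10,19],[19,18],[25,19],[46,0]]
[[10,19],[19,18],[25,19],[46,0]]
[[0,17],[6,0],[10,19],[19,18],[25,19],[46,0]]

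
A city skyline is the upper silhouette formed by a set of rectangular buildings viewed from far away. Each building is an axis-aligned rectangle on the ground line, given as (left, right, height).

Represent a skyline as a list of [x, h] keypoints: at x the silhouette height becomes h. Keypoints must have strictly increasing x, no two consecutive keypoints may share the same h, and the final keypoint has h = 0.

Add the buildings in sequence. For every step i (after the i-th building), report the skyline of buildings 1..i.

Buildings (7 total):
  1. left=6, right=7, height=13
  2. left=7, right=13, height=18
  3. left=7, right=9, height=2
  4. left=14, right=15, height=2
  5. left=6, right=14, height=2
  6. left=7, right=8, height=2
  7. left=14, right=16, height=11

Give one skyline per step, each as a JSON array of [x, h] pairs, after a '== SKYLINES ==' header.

== SKYLINES ==
[[6,13],[7,0]]
[[6,13],[7,18],[13,0]]
[[6,13],[7,18],[13,0]]
[[6,13],[7,18],[13,0],[14,2],[15,0]]
[[6,13],[7,18],[13,2],[15,0]]
[[6,13],[7,18],[13,2],[15,0]]
[[6,13],[7,18],[13,2],[14,11],[16,0]]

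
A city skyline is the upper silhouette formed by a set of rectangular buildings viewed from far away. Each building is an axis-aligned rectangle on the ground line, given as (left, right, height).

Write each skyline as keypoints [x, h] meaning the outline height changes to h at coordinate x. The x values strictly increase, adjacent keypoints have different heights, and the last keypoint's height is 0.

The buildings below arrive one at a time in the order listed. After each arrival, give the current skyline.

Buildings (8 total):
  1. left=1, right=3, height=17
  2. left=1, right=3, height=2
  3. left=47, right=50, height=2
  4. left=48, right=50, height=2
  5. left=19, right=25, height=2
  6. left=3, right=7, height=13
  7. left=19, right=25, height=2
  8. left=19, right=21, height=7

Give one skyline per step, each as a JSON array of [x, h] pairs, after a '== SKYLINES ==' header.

== SKYLINES ==
[[1,17],[3,0]]
[[1,17],[3,0]]
[[1,17],[3,0],[47,2],[50,0]]
[[1,17],[3,0],[47,2],[50,0]]
[[1,17],[3,0],[19,2],[25,0],[47,2],[50,0]]
[[1,17],[3,13],[7,0],[19,2],[25,0],[47,2],[50,0]]
[[1,17],[3,13],[7,0],[19,2],[25,0],[47,2],[50,0]]
[[1,17],[3,13],[7,0],[19,7],[21,2],[25,0],[47,2],[50,0]]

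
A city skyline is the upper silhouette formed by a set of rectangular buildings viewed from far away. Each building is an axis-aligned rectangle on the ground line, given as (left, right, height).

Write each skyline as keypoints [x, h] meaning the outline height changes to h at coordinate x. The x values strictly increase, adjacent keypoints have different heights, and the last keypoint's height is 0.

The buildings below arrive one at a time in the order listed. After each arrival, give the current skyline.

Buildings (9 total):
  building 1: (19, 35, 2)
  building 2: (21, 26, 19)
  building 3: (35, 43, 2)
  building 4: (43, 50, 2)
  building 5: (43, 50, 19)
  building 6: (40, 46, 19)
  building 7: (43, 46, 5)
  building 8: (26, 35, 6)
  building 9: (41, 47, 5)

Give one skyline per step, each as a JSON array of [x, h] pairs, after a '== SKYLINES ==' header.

== SKYLINES ==
[[19,2],[35,0]]
[[19,2],[21,19],[26,2],[35,0]]
[[19,2],[21,19],[26,2],[43,0]]
[[19,2],[21,19],[26,2],[50,0]]
[[19,2],[21,19],[26,2],[43,19],[50,0]]
[[19,2],[21,19],[26,2],[40,19],[50,0]]
[[19,2],[21,19],[26,2],[40,19],[50,0]]
[[19,2],[21,19],[26,6],[35,2],[40,19],[50,0]]
[[19,2],[21,19],[26,6],[35,2],[40,19],[50,0]]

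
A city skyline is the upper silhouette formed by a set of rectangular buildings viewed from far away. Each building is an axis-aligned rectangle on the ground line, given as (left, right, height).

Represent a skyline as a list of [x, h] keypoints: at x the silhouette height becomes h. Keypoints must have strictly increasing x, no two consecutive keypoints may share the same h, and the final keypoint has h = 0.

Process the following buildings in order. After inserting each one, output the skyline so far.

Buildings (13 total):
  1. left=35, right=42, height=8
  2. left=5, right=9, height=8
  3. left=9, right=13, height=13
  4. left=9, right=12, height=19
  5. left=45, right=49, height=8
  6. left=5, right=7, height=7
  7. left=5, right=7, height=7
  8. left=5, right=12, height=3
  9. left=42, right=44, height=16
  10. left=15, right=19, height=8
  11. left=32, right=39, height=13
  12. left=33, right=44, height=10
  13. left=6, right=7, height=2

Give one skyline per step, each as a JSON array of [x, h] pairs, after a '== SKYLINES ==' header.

== SKYLINES ==
[[35,8],[42,0]]
[[5,8],[9,0],[35,8],[42,0]]
[[5,8],[9,13],[13,0],[35,8],[42,0]]
[[5,8],[9,19],[12,13],[13,0],[35,8],[42,0]]
[[5,8],[9,19],[12,13],[13,0],[35,8],[42,0],[45,8],[49,0]]
[[5,8],[9,19],[12,13],[13,0],[35,8],[42,0],[45,8],[49,0]]
[[5,8],[9,19],[12,13],[13,0],[35,8],[42,0],[45,8],[49,0]]
[[5,8],[9,19],[12,13],[13,0],[35,8],[42,0],[45,8],[49,0]]
[[5,8],[9,19],[12,13],[13,0],[35,8],[42,16],[44,0],[45,8],[49,0]]
[[5,8],[9,19],[12,13],[13,0],[15,8],[19,0],[35,8],[42,16],[44,0],[45,8],[49,0]]
[[5,8],[9,19],[12,13],[13,0],[15,8],[19,0],[32,13],[39,8],[42,16],[44,0],[45,8],[49,0]]
[[5,8],[9,19],[12,13],[13,0],[15,8],[19,0],[32,13],[39,10],[42,16],[44,0],[45,8],[49,0]]
[[5,8],[9,19],[12,13],[13,0],[15,8],[19,0],[32,13],[39,10],[42,16],[44,0],[45,8],[49,0]]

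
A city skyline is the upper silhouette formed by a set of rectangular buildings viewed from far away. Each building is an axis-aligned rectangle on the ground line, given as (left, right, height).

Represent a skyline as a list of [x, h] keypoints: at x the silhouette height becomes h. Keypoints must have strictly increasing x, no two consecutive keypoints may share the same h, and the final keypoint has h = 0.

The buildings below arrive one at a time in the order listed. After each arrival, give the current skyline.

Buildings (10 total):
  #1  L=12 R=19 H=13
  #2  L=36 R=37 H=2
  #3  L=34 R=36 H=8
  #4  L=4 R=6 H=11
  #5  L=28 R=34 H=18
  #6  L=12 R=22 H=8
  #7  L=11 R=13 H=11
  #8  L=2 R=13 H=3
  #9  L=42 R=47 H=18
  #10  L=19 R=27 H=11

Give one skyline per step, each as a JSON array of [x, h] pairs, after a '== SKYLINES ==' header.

== SKYLINES ==
[[12,13],[19,0]]
[[12,13],[19,0],[36,2],[37,0]]
[[12,13],[19,0],[34,8],[36,2],[37,0]]
[[4,11],[6,0],[12,13],[19,0],[34,8],[36,2],[37,0]]
[[4,11],[6,0],[12,13],[19,0],[28,18],[34,8],[36,2],[37,0]]
[[4,11],[6,0],[12,13],[19,8],[22,0],[28,18],[34,8],[36,2],[37,0]]
[[4,11],[6,0],[11,11],[12,13],[19,8],[22,0],[28,18],[34,8],[36,2],[37,0]]
[[2,3],[4,11],[6,3],[11,11],[12,13],[19,8],[22,0],[28,18],[34,8],[36,2],[37,0]]
[[2,3],[4,11],[6,3],[11,11],[12,13],[19,8],[22,0],[28,18],[34,8],[36,2],[37,0],[42,18],[47,0]]
[[2,3],[4,11],[6,3],[11,11],[12,13],[19,11],[27,0],[28,18],[34,8],[36,2],[37,0],[42,18],[47,0]]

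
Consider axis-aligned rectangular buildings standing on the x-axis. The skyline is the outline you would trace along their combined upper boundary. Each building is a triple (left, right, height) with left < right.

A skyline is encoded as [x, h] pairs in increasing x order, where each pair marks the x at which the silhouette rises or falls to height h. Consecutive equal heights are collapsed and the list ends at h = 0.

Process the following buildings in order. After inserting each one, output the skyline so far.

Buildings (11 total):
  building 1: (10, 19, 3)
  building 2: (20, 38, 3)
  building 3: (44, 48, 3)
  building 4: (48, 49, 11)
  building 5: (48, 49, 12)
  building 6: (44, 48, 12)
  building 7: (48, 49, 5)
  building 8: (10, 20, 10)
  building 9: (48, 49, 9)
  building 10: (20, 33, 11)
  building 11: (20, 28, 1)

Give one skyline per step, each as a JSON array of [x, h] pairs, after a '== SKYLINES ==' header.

== SKYLINES ==
[[10,3],[19,0]]
[[10,3],[19,0],[20,3],[38,0]]
[[10,3],[19,0],[20,3],[38,0],[44,3],[48,0]]
[[10,3],[19,0],[20,3],[38,0],[44,3],[48,11],[49,0]]
[[10,3],[19,0],[20,3],[38,0],[44,3],[48,12],[49,0]]
[[10,3],[19,0],[20,3],[38,0],[44,12],[49,0]]
[[10,3],[19,0],[20,3],[38,0],[44,12],[49,0]]
[[10,10],[20,3],[38,0],[44,12],[49,0]]
[[10,10],[20,3],[38,0],[44,12],[49,0]]
[[10,10],[20,11],[33,3],[38,0],[44,12],[49,0]]
[[10,10],[20,11],[33,3],[38,0],[44,12],[49,0]]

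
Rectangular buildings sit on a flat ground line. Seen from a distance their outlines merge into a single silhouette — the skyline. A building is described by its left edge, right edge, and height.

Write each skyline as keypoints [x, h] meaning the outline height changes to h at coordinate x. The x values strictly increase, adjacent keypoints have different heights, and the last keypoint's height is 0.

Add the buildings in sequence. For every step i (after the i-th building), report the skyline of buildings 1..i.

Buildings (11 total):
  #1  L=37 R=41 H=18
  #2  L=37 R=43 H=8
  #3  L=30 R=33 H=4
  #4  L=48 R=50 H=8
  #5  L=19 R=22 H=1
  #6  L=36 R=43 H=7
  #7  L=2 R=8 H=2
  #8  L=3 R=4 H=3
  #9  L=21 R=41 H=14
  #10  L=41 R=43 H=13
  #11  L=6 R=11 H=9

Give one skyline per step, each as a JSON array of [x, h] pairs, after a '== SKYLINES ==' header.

== SKYLINES ==
[[37,18],[41,0]]
[[37,18],[41,8],[43,0]]
[[30,4],[33,0],[37,18],[41,8],[43,0]]
[[30,4],[33,0],[37,18],[41,8],[43,0],[48,8],[50,0]]
[[19,1],[22,0],[30,4],[33,0],[37,18],[41,8],[43,0],[48,8],[50,0]]
[[19,1],[22,0],[30,4],[33,0],[36,7],[37,18],[41,8],[43,0],[48,8],[50,0]]
[[2,2],[8,0],[19,1],[22,0],[30,4],[33,0],[36,7],[37,18],[41,8],[43,0],[48,8],[50,0]]
[[2,2],[3,3],[4,2],[8,0],[19,1],[22,0],[30,4],[33,0],[36,7],[37,18],[41,8],[43,0],[48,8],[50,0]]
[[2,2],[3,3],[4,2],[8,0],[19,1],[21,14],[37,18],[41,8],[43,0],[48,8],[50,0]]
[[2,2],[3,3],[4,2],[8,0],[19,1],[21,14],[37,18],[41,13],[43,0],[48,8],[50,0]]
[[2,2],[3,3],[4,2],[6,9],[11,0],[19,1],[21,14],[37,18],[41,13],[43,0],[48,8],[50,0]]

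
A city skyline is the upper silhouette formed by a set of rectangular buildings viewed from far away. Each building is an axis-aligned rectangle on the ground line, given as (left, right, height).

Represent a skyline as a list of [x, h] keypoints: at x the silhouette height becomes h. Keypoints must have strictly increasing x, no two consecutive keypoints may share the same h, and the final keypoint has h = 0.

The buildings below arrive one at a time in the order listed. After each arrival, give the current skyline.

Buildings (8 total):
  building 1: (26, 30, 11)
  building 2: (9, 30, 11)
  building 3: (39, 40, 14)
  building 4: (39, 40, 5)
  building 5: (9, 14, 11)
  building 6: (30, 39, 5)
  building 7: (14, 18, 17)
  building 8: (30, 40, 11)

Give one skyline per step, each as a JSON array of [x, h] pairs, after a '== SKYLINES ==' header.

== SKYLINES ==
[[26,11],[30,0]]
[[9,11],[30,0]]
[[9,11],[30,0],[39,14],[40,0]]
[[9,11],[30,0],[39,14],[40,0]]
[[9,11],[30,0],[39,14],[40,0]]
[[9,11],[30,5],[39,14],[40,0]]
[[9,11],[14,17],[18,11],[30,5],[39,14],[40,0]]
[[9,11],[14,17],[18,11],[39,14],[40,0]]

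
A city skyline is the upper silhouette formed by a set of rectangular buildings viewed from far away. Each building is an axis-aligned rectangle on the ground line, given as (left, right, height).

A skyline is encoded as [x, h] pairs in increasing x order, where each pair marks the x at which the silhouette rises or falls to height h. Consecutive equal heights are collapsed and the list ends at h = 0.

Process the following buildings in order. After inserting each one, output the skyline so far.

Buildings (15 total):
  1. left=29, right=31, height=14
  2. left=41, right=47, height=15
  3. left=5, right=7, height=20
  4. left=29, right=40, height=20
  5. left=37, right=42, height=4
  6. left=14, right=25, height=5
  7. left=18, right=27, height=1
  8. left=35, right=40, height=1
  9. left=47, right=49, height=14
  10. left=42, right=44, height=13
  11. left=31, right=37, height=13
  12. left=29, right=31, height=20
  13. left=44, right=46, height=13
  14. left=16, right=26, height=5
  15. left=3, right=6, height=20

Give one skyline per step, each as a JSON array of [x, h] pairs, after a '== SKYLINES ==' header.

== SKYLINES ==
[[29,14],[31,0]]
[[29,14],[31,0],[41,15],[47,0]]
[[5,20],[7,0],[29,14],[31,0],[41,15],[47,0]]
[[5,20],[7,0],[29,20],[40,0],[41,15],[47,0]]
[[5,20],[7,0],[29,20],[40,4],[41,15],[47,0]]
[[5,20],[7,0],[14,5],[25,0],[29,20],[40,4],[41,15],[47,0]]
[[5,20],[7,0],[14,5],[25,1],[27,0],[29,20],[40,4],[41,15],[47,0]]
[[5,20],[7,0],[14,5],[25,1],[27,0],[29,20],[40,4],[41,15],[47,0]]
[[5,20],[7,0],[14,5],[25,1],[27,0],[29,20],[40,4],[41,15],[47,14],[49,0]]
[[5,20],[7,0],[14,5],[25,1],[27,0],[29,20],[40,4],[41,15],[47,14],[49,0]]
[[5,20],[7,0],[14,5],[25,1],[27,0],[29,20],[40,4],[41,15],[47,14],[49,0]]
[[5,20],[7,0],[14,5],[25,1],[27,0],[29,20],[40,4],[41,15],[47,14],[49,0]]
[[5,20],[7,0],[14,5],[25,1],[27,0],[29,20],[40,4],[41,15],[47,14],[49,0]]
[[5,20],[7,0],[14,5],[26,1],[27,0],[29,20],[40,4],[41,15],[47,14],[49,0]]
[[3,20],[7,0],[14,5],[26,1],[27,0],[29,20],[40,4],[41,15],[47,14],[49,0]]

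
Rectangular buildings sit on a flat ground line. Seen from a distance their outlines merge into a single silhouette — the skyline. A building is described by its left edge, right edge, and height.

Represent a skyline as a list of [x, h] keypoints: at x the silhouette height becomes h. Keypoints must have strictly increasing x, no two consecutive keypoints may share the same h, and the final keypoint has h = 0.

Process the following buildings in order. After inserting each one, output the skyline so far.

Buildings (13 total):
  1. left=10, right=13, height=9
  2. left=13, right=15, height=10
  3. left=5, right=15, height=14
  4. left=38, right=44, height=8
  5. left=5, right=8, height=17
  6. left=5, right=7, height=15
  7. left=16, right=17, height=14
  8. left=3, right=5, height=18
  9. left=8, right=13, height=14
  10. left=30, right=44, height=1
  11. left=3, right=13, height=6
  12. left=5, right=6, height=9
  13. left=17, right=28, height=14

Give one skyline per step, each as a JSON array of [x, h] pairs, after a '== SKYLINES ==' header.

== SKYLINES ==
[[10,9],[13,0]]
[[10,9],[13,10],[15,0]]
[[5,14],[15,0]]
[[5,14],[15,0],[38,8],[44,0]]
[[5,17],[8,14],[15,0],[38,8],[44,0]]
[[5,17],[8,14],[15,0],[38,8],[44,0]]
[[5,17],[8,14],[15,0],[16,14],[17,0],[38,8],[44,0]]
[[3,18],[5,17],[8,14],[15,0],[16,14],[17,0],[38,8],[44,0]]
[[3,18],[5,17],[8,14],[15,0],[16,14],[17,0],[38,8],[44,0]]
[[3,18],[5,17],[8,14],[15,0],[16,14],[17,0],[30,1],[38,8],[44,0]]
[[3,18],[5,17],[8,14],[15,0],[16,14],[17,0],[30,1],[38,8],[44,0]]
[[3,18],[5,17],[8,14],[15,0],[16,14],[17,0],[30,1],[38,8],[44,0]]
[[3,18],[5,17],[8,14],[15,0],[16,14],[28,0],[30,1],[38,8],[44,0]]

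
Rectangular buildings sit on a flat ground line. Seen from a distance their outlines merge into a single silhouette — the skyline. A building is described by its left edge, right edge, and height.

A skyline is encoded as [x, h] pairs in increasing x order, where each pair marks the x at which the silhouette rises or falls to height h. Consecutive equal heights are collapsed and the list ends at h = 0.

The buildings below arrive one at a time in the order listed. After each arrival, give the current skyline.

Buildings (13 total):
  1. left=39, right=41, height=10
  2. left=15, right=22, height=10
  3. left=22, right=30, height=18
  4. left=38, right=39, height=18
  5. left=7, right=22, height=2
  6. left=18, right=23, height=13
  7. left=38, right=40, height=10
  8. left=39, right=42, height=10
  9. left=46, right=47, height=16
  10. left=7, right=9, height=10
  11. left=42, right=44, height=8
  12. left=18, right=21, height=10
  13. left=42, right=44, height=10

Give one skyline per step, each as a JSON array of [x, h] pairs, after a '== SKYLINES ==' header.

== SKYLINES ==
[[39,10],[41,0]]
[[15,10],[22,0],[39,10],[41,0]]
[[15,10],[22,18],[30,0],[39,10],[41,0]]
[[15,10],[22,18],[30,0],[38,18],[39,10],[41,0]]
[[7,2],[15,10],[22,18],[30,0],[38,18],[39,10],[41,0]]
[[7,2],[15,10],[18,13],[22,18],[30,0],[38,18],[39,10],[41,0]]
[[7,2],[15,10],[18,13],[22,18],[30,0],[38,18],[39,10],[41,0]]
[[7,2],[15,10],[18,13],[22,18],[30,0],[38,18],[39,10],[42,0]]
[[7,2],[15,10],[18,13],[22,18],[30,0],[38,18],[39,10],[42,0],[46,16],[47,0]]
[[7,10],[9,2],[15,10],[18,13],[22,18],[30,0],[38,18],[39,10],[42,0],[46,16],[47,0]]
[[7,10],[9,2],[15,10],[18,13],[22,18],[30,0],[38,18],[39,10],[42,8],[44,0],[46,16],[47,0]]
[[7,10],[9,2],[15,10],[18,13],[22,18],[30,0],[38,18],[39,10],[42,8],[44,0],[46,16],[47,0]]
[[7,10],[9,2],[15,10],[18,13],[22,18],[30,0],[38,18],[39,10],[44,0],[46,16],[47,0]]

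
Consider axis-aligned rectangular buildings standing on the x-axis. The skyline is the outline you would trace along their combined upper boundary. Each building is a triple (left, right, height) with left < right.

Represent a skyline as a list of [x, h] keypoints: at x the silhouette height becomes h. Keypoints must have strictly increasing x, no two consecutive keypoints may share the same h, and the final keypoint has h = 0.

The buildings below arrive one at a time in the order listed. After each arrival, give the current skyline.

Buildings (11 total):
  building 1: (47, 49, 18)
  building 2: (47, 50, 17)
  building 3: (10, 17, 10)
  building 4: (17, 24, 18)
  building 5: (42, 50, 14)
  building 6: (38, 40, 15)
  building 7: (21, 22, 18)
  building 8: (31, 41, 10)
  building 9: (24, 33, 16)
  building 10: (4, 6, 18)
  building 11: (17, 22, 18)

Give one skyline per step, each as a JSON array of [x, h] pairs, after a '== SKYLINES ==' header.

== SKYLINES ==
[[47,18],[49,0]]
[[47,18],[49,17],[50,0]]
[[10,10],[17,0],[47,18],[49,17],[50,0]]
[[10,10],[17,18],[24,0],[47,18],[49,17],[50,0]]
[[10,10],[17,18],[24,0],[42,14],[47,18],[49,17],[50,0]]
[[10,10],[17,18],[24,0],[38,15],[40,0],[42,14],[47,18],[49,17],[50,0]]
[[10,10],[17,18],[24,0],[38,15],[40,0],[42,14],[47,18],[49,17],[50,0]]
[[10,10],[17,18],[24,0],[31,10],[38,15],[40,10],[41,0],[42,14],[47,18],[49,17],[50,0]]
[[10,10],[17,18],[24,16],[33,10],[38,15],[40,10],[41,0],[42,14],[47,18],[49,17],[50,0]]
[[4,18],[6,0],[10,10],[17,18],[24,16],[33,10],[38,15],[40,10],[41,0],[42,14],[47,18],[49,17],[50,0]]
[[4,18],[6,0],[10,10],[17,18],[24,16],[33,10],[38,15],[40,10],[41,0],[42,14],[47,18],[49,17],[50,0]]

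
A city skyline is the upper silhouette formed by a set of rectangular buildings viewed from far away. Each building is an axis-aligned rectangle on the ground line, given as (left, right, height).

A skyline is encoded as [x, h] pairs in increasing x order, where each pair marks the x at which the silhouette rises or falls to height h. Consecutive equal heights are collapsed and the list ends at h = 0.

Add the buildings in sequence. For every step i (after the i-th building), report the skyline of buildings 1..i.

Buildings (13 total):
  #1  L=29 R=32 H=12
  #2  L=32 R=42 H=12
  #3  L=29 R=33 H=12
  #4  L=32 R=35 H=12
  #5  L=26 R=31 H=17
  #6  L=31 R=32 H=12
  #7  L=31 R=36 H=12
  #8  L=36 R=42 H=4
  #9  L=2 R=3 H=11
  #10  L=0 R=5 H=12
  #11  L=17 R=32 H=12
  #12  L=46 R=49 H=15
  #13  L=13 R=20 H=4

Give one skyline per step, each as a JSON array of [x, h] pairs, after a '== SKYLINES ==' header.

== SKYLINES ==
[[29,12],[32,0]]
[[29,12],[42,0]]
[[29,12],[42,0]]
[[29,12],[42,0]]
[[26,17],[31,12],[42,0]]
[[26,17],[31,12],[42,0]]
[[26,17],[31,12],[42,0]]
[[26,17],[31,12],[42,0]]
[[2,11],[3,0],[26,17],[31,12],[42,0]]
[[0,12],[5,0],[26,17],[31,12],[42,0]]
[[0,12],[5,0],[17,12],[26,17],[31,12],[42,0]]
[[0,12],[5,0],[17,12],[26,17],[31,12],[42,0],[46,15],[49,0]]
[[0,12],[5,0],[13,4],[17,12],[26,17],[31,12],[42,0],[46,15],[49,0]]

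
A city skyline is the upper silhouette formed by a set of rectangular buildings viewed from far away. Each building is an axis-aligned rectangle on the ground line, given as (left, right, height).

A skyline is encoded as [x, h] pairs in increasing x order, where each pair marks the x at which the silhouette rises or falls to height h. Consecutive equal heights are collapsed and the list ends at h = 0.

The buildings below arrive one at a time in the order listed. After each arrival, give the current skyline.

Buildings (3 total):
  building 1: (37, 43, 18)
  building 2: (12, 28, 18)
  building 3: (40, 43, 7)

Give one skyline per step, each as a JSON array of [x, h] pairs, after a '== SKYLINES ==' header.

== SKYLINES ==
[[37,18],[43,0]]
[[12,18],[28,0],[37,18],[43,0]]
[[12,18],[28,0],[37,18],[43,0]]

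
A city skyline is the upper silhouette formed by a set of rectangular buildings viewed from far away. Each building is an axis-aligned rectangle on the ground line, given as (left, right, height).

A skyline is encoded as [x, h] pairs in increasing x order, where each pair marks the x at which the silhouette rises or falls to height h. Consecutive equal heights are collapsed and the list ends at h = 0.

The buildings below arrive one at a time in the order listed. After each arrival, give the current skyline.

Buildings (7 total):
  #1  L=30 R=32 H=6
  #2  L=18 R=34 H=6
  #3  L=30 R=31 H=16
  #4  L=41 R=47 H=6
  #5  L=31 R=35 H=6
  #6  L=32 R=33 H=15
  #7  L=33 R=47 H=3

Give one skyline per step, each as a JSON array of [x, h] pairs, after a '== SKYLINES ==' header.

== SKYLINES ==
[[30,6],[32,0]]
[[18,6],[34,0]]
[[18,6],[30,16],[31,6],[34,0]]
[[18,6],[30,16],[31,6],[34,0],[41,6],[47,0]]
[[18,6],[30,16],[31,6],[35,0],[41,6],[47,0]]
[[18,6],[30,16],[31,6],[32,15],[33,6],[35,0],[41,6],[47,0]]
[[18,6],[30,16],[31,6],[32,15],[33,6],[35,3],[41,6],[47,0]]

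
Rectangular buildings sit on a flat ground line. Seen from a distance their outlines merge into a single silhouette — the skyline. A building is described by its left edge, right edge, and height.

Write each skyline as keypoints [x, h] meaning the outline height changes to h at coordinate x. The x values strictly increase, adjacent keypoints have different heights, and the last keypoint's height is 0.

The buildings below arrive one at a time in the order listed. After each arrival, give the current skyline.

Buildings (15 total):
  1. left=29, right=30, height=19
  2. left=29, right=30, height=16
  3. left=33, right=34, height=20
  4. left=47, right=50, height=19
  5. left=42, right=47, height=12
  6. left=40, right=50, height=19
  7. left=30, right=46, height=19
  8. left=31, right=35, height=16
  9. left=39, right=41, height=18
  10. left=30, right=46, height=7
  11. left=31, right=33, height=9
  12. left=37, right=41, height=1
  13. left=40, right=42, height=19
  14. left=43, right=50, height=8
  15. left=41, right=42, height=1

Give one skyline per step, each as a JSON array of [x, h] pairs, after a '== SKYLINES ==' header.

== SKYLINES ==
[[29,19],[30,0]]
[[29,19],[30,0]]
[[29,19],[30,0],[33,20],[34,0]]
[[29,19],[30,0],[33,20],[34,0],[47,19],[50,0]]
[[29,19],[30,0],[33,20],[34,0],[42,12],[47,19],[50,0]]
[[29,19],[30,0],[33,20],[34,0],[40,19],[50,0]]
[[29,19],[33,20],[34,19],[50,0]]
[[29,19],[33,20],[34,19],[50,0]]
[[29,19],[33,20],[34,19],[50,0]]
[[29,19],[33,20],[34,19],[50,0]]
[[29,19],[33,20],[34,19],[50,0]]
[[29,19],[33,20],[34,19],[50,0]]
[[29,19],[33,20],[34,19],[50,0]]
[[29,19],[33,20],[34,19],[50,0]]
[[29,19],[33,20],[34,19],[50,0]]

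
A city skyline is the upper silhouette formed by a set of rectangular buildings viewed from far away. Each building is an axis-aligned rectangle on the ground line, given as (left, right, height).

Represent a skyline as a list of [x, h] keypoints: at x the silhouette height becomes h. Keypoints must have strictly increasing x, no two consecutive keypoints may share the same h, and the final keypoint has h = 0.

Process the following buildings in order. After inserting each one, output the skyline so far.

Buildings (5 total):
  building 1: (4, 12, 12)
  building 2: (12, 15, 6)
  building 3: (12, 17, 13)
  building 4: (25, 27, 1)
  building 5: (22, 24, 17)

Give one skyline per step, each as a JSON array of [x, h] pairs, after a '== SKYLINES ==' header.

== SKYLINES ==
[[4,12],[12,0]]
[[4,12],[12,6],[15,0]]
[[4,12],[12,13],[17,0]]
[[4,12],[12,13],[17,0],[25,1],[27,0]]
[[4,12],[12,13],[17,0],[22,17],[24,0],[25,1],[27,0]]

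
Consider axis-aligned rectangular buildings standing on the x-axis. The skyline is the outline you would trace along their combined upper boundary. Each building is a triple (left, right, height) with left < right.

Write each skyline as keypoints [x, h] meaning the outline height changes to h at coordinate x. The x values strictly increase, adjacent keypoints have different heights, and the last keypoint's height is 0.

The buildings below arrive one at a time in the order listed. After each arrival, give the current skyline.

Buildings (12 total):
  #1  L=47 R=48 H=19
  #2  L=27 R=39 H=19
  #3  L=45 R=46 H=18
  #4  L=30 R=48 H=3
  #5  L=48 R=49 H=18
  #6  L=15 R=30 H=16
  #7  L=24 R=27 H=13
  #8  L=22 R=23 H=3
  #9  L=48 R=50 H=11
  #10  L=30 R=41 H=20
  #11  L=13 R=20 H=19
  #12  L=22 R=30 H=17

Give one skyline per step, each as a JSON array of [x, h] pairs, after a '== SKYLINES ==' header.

== SKYLINES ==
[[47,19],[48,0]]
[[27,19],[39,0],[47,19],[48,0]]
[[27,19],[39,0],[45,18],[46,0],[47,19],[48,0]]
[[27,19],[39,3],[45,18],[46,3],[47,19],[48,0]]
[[27,19],[39,3],[45,18],[46,3],[47,19],[48,18],[49,0]]
[[15,16],[27,19],[39,3],[45,18],[46,3],[47,19],[48,18],[49,0]]
[[15,16],[27,19],[39,3],[45,18],[46,3],[47,19],[48,18],[49,0]]
[[15,16],[27,19],[39,3],[45,18],[46,3],[47,19],[48,18],[49,0]]
[[15,16],[27,19],[39,3],[45,18],[46,3],[47,19],[48,18],[49,11],[50,0]]
[[15,16],[27,19],[30,20],[41,3],[45,18],[46,3],[47,19],[48,18],[49,11],[50,0]]
[[13,19],[20,16],[27,19],[30,20],[41,3],[45,18],[46,3],[47,19],[48,18],[49,11],[50,0]]
[[13,19],[20,16],[22,17],[27,19],[30,20],[41,3],[45,18],[46,3],[47,19],[48,18],[49,11],[50,0]]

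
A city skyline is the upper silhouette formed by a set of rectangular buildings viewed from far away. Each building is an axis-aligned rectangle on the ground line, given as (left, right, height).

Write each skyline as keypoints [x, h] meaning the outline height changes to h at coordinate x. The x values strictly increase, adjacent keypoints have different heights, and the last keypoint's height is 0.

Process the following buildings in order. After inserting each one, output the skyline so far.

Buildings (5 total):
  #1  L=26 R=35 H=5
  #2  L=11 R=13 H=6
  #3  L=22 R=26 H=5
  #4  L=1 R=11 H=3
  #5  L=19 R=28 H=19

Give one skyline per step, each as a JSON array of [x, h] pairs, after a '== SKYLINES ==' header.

== SKYLINES ==
[[26,5],[35,0]]
[[11,6],[13,0],[26,5],[35,0]]
[[11,6],[13,0],[22,5],[35,0]]
[[1,3],[11,6],[13,0],[22,5],[35,0]]
[[1,3],[11,6],[13,0],[19,19],[28,5],[35,0]]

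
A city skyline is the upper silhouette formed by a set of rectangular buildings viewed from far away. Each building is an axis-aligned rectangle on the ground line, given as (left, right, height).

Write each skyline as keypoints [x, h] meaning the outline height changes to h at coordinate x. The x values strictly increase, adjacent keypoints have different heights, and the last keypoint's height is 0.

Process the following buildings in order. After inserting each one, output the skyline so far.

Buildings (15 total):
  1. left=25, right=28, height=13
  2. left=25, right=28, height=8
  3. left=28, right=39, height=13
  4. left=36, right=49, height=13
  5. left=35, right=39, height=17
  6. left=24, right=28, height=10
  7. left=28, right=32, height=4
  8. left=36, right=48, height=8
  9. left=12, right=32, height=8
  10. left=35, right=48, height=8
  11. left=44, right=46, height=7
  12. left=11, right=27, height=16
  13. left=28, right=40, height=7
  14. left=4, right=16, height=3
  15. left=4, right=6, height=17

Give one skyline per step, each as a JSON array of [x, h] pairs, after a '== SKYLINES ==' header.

== SKYLINES ==
[[25,13],[28,0]]
[[25,13],[28,0]]
[[25,13],[39,0]]
[[25,13],[49,0]]
[[25,13],[35,17],[39,13],[49,0]]
[[24,10],[25,13],[35,17],[39,13],[49,0]]
[[24,10],[25,13],[35,17],[39,13],[49,0]]
[[24,10],[25,13],[35,17],[39,13],[49,0]]
[[12,8],[24,10],[25,13],[35,17],[39,13],[49,0]]
[[12,8],[24,10],[25,13],[35,17],[39,13],[49,0]]
[[12,8],[24,10],[25,13],[35,17],[39,13],[49,0]]
[[11,16],[27,13],[35,17],[39,13],[49,0]]
[[11,16],[27,13],[35,17],[39,13],[49,0]]
[[4,3],[11,16],[27,13],[35,17],[39,13],[49,0]]
[[4,17],[6,3],[11,16],[27,13],[35,17],[39,13],[49,0]]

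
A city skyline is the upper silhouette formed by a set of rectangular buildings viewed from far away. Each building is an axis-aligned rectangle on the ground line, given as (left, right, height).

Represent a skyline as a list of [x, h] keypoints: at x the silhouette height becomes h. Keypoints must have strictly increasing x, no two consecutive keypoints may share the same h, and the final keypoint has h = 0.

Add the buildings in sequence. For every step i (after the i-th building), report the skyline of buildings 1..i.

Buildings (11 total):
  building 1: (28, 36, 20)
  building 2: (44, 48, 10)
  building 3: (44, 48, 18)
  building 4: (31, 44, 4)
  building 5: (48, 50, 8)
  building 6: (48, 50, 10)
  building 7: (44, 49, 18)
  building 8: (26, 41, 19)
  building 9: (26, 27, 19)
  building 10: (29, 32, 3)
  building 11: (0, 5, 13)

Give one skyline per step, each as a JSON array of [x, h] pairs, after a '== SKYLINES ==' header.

== SKYLINES ==
[[28,20],[36,0]]
[[28,20],[36,0],[44,10],[48,0]]
[[28,20],[36,0],[44,18],[48,0]]
[[28,20],[36,4],[44,18],[48,0]]
[[28,20],[36,4],[44,18],[48,8],[50,0]]
[[28,20],[36,4],[44,18],[48,10],[50,0]]
[[28,20],[36,4],[44,18],[49,10],[50,0]]
[[26,19],[28,20],[36,19],[41,4],[44,18],[49,10],[50,0]]
[[26,19],[28,20],[36,19],[41,4],[44,18],[49,10],[50,0]]
[[26,19],[28,20],[36,19],[41,4],[44,18],[49,10],[50,0]]
[[0,13],[5,0],[26,19],[28,20],[36,19],[41,4],[44,18],[49,10],[50,0]]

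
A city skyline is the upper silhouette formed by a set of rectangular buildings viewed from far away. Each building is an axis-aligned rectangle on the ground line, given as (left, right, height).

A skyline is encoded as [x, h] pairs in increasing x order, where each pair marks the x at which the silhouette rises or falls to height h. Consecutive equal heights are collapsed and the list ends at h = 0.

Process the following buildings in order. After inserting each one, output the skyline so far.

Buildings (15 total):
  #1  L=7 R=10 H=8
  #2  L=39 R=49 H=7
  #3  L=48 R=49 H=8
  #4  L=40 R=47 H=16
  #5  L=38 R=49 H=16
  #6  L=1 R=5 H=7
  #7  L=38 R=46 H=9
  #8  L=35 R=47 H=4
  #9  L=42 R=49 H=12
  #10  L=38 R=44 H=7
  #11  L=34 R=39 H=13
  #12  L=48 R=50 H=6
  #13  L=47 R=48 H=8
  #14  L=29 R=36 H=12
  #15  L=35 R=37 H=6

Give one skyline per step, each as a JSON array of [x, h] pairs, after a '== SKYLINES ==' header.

== SKYLINES ==
[[7,8],[10,0]]
[[7,8],[10,0],[39,7],[49,0]]
[[7,8],[10,0],[39,7],[48,8],[49,0]]
[[7,8],[10,0],[39,7],[40,16],[47,7],[48,8],[49,0]]
[[7,8],[10,0],[38,16],[49,0]]
[[1,7],[5,0],[7,8],[10,0],[38,16],[49,0]]
[[1,7],[5,0],[7,8],[10,0],[38,16],[49,0]]
[[1,7],[5,0],[7,8],[10,0],[35,4],[38,16],[49,0]]
[[1,7],[5,0],[7,8],[10,0],[35,4],[38,16],[49,0]]
[[1,7],[5,0],[7,8],[10,0],[35,4],[38,16],[49,0]]
[[1,7],[5,0],[7,8],[10,0],[34,13],[38,16],[49,0]]
[[1,7],[5,0],[7,8],[10,0],[34,13],[38,16],[49,6],[50,0]]
[[1,7],[5,0],[7,8],[10,0],[34,13],[38,16],[49,6],[50,0]]
[[1,7],[5,0],[7,8],[10,0],[29,12],[34,13],[38,16],[49,6],[50,0]]
[[1,7],[5,0],[7,8],[10,0],[29,12],[34,13],[38,16],[49,6],[50,0]]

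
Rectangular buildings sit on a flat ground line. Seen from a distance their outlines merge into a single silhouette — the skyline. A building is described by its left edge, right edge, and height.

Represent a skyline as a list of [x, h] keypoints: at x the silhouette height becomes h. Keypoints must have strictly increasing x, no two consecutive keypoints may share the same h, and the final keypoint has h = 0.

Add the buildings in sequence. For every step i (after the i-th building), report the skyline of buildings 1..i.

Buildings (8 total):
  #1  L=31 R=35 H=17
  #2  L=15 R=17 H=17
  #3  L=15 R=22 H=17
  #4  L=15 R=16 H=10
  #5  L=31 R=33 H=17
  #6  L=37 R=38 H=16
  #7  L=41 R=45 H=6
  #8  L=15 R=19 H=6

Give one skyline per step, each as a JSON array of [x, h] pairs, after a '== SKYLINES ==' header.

== SKYLINES ==
[[31,17],[35,0]]
[[15,17],[17,0],[31,17],[35,0]]
[[15,17],[22,0],[31,17],[35,0]]
[[15,17],[22,0],[31,17],[35,0]]
[[15,17],[22,0],[31,17],[35,0]]
[[15,17],[22,0],[31,17],[35,0],[37,16],[38,0]]
[[15,17],[22,0],[31,17],[35,0],[37,16],[38,0],[41,6],[45,0]]
[[15,17],[22,0],[31,17],[35,0],[37,16],[38,0],[41,6],[45,0]]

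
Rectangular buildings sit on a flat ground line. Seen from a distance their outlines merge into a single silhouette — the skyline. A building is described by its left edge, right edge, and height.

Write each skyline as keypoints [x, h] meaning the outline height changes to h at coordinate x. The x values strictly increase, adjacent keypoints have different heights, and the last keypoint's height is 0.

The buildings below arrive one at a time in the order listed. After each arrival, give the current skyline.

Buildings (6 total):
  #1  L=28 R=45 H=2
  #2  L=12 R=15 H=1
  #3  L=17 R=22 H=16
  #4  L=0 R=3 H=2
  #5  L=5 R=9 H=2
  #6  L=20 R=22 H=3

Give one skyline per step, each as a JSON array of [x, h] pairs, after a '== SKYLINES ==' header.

== SKYLINES ==
[[28,2],[45,0]]
[[12,1],[15,0],[28,2],[45,0]]
[[12,1],[15,0],[17,16],[22,0],[28,2],[45,0]]
[[0,2],[3,0],[12,1],[15,0],[17,16],[22,0],[28,2],[45,0]]
[[0,2],[3,0],[5,2],[9,0],[12,1],[15,0],[17,16],[22,0],[28,2],[45,0]]
[[0,2],[3,0],[5,2],[9,0],[12,1],[15,0],[17,16],[22,0],[28,2],[45,0]]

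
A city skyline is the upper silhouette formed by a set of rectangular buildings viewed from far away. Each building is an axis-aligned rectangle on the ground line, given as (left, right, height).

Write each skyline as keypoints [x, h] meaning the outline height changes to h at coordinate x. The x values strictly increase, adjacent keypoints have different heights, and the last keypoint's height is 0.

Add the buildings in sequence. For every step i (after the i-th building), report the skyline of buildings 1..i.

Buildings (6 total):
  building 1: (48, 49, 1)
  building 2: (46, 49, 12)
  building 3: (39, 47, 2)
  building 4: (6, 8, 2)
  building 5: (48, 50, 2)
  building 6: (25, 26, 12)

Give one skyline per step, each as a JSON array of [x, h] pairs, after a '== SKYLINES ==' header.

== SKYLINES ==
[[48,1],[49,0]]
[[46,12],[49,0]]
[[39,2],[46,12],[49,0]]
[[6,2],[8,0],[39,2],[46,12],[49,0]]
[[6,2],[8,0],[39,2],[46,12],[49,2],[50,0]]
[[6,2],[8,0],[25,12],[26,0],[39,2],[46,12],[49,2],[50,0]]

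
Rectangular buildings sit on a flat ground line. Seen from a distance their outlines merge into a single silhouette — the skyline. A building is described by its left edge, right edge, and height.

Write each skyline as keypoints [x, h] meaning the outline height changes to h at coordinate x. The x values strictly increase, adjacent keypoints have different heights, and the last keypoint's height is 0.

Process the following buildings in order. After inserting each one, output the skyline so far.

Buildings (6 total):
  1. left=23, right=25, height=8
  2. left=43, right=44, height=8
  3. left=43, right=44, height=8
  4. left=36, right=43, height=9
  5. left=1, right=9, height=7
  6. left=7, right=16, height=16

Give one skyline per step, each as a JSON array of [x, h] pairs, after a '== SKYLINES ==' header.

== SKYLINES ==
[[23,8],[25,0]]
[[23,8],[25,0],[43,8],[44,0]]
[[23,8],[25,0],[43,8],[44,0]]
[[23,8],[25,0],[36,9],[43,8],[44,0]]
[[1,7],[9,0],[23,8],[25,0],[36,9],[43,8],[44,0]]
[[1,7],[7,16],[16,0],[23,8],[25,0],[36,9],[43,8],[44,0]]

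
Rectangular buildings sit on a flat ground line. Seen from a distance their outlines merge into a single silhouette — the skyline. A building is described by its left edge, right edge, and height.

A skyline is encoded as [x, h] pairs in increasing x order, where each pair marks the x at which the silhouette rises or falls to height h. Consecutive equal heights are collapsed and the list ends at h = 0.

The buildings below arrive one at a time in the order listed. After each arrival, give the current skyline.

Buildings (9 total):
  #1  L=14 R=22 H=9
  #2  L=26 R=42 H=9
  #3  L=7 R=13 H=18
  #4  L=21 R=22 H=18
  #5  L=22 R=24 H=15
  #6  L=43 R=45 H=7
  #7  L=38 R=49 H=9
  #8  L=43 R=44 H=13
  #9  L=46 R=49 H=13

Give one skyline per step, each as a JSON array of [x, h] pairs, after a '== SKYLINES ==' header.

== SKYLINES ==
[[14,9],[22,0]]
[[14,9],[22,0],[26,9],[42,0]]
[[7,18],[13,0],[14,9],[22,0],[26,9],[42,0]]
[[7,18],[13,0],[14,9],[21,18],[22,0],[26,9],[42,0]]
[[7,18],[13,0],[14,9],[21,18],[22,15],[24,0],[26,9],[42,0]]
[[7,18],[13,0],[14,9],[21,18],[22,15],[24,0],[26,9],[42,0],[43,7],[45,0]]
[[7,18],[13,0],[14,9],[21,18],[22,15],[24,0],[26,9],[49,0]]
[[7,18],[13,0],[14,9],[21,18],[22,15],[24,0],[26,9],[43,13],[44,9],[49,0]]
[[7,18],[13,0],[14,9],[21,18],[22,15],[24,0],[26,9],[43,13],[44,9],[46,13],[49,0]]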